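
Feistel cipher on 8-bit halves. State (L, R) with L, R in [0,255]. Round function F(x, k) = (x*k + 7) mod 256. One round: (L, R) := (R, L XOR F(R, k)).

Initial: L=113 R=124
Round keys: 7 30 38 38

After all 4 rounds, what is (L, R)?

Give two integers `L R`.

Round 1 (k=7): L=124 R=26
Round 2 (k=30): L=26 R=111
Round 3 (k=38): L=111 R=155
Round 4 (k=38): L=155 R=102

Answer: 155 102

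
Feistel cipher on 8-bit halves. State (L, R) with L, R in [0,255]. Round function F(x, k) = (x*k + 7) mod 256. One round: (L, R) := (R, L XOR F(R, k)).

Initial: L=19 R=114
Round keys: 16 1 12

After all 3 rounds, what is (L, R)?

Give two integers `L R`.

Round 1 (k=16): L=114 R=52
Round 2 (k=1): L=52 R=73
Round 3 (k=12): L=73 R=71

Answer: 73 71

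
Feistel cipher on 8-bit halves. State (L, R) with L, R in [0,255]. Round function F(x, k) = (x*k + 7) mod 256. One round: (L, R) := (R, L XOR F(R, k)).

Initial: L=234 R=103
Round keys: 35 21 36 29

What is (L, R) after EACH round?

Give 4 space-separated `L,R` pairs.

Answer: 103,246 246,82 82,121 121,238

Derivation:
Round 1 (k=35): L=103 R=246
Round 2 (k=21): L=246 R=82
Round 3 (k=36): L=82 R=121
Round 4 (k=29): L=121 R=238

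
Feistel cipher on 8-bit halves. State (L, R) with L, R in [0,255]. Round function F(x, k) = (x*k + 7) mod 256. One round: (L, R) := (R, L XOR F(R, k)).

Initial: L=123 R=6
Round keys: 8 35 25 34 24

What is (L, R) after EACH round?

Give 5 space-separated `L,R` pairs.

Answer: 6,76 76,109 109,224 224,170 170,23

Derivation:
Round 1 (k=8): L=6 R=76
Round 2 (k=35): L=76 R=109
Round 3 (k=25): L=109 R=224
Round 4 (k=34): L=224 R=170
Round 5 (k=24): L=170 R=23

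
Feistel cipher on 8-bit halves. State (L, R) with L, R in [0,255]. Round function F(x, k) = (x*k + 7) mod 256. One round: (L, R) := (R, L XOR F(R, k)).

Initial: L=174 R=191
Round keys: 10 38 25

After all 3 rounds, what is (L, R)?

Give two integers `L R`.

Round 1 (k=10): L=191 R=211
Round 2 (k=38): L=211 R=230
Round 3 (k=25): L=230 R=174

Answer: 230 174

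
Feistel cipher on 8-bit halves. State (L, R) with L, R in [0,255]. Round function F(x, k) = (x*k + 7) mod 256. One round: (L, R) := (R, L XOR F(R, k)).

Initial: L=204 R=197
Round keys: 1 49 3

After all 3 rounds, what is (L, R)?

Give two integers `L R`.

Answer: 194 77

Derivation:
Round 1 (k=1): L=197 R=0
Round 2 (k=49): L=0 R=194
Round 3 (k=3): L=194 R=77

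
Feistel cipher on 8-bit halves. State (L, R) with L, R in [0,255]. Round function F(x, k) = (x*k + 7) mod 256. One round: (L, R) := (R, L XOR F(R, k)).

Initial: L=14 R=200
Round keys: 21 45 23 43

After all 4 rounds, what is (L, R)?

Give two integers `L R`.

Answer: 170 73

Derivation:
Round 1 (k=21): L=200 R=97
Round 2 (k=45): L=97 R=220
Round 3 (k=23): L=220 R=170
Round 4 (k=43): L=170 R=73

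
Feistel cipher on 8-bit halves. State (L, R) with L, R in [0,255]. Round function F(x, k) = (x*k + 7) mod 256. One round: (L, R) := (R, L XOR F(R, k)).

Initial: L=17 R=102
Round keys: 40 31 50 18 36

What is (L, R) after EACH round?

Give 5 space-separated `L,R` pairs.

Round 1 (k=40): L=102 R=230
Round 2 (k=31): L=230 R=135
Round 3 (k=50): L=135 R=131
Round 4 (k=18): L=131 R=186
Round 5 (k=36): L=186 R=172

Answer: 102,230 230,135 135,131 131,186 186,172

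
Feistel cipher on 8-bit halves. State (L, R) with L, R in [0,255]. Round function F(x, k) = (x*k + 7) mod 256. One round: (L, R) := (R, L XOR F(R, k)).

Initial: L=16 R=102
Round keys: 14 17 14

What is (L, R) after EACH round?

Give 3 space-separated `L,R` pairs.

Answer: 102,139 139,36 36,116

Derivation:
Round 1 (k=14): L=102 R=139
Round 2 (k=17): L=139 R=36
Round 3 (k=14): L=36 R=116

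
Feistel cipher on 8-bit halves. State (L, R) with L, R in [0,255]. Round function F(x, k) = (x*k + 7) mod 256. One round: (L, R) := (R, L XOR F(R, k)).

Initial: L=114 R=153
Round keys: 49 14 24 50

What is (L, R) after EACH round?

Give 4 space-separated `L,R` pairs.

Round 1 (k=49): L=153 R=34
Round 2 (k=14): L=34 R=122
Round 3 (k=24): L=122 R=85
Round 4 (k=50): L=85 R=219

Answer: 153,34 34,122 122,85 85,219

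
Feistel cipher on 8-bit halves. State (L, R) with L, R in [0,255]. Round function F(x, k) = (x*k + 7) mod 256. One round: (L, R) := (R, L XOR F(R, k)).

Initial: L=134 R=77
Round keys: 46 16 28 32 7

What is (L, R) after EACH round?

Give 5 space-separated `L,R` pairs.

Round 1 (k=46): L=77 R=91
Round 2 (k=16): L=91 R=250
Round 3 (k=28): L=250 R=4
Round 4 (k=32): L=4 R=125
Round 5 (k=7): L=125 R=118

Answer: 77,91 91,250 250,4 4,125 125,118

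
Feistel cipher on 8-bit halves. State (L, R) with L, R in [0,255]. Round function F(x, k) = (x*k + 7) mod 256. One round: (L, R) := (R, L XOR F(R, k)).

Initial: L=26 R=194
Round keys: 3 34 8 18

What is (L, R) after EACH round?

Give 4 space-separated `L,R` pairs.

Answer: 194,87 87,87 87,232 232,0

Derivation:
Round 1 (k=3): L=194 R=87
Round 2 (k=34): L=87 R=87
Round 3 (k=8): L=87 R=232
Round 4 (k=18): L=232 R=0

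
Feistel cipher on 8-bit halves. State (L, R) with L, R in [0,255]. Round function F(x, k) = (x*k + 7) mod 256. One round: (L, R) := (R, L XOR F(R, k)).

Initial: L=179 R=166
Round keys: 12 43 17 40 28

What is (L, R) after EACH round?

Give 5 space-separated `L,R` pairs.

Answer: 166,124 124,125 125,40 40,58 58,119

Derivation:
Round 1 (k=12): L=166 R=124
Round 2 (k=43): L=124 R=125
Round 3 (k=17): L=125 R=40
Round 4 (k=40): L=40 R=58
Round 5 (k=28): L=58 R=119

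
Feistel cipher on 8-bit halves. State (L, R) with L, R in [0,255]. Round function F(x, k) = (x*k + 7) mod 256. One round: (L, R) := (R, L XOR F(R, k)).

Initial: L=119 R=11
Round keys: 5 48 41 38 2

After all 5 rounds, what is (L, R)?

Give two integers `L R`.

Round 1 (k=5): L=11 R=73
Round 2 (k=48): L=73 R=188
Round 3 (k=41): L=188 R=106
Round 4 (k=38): L=106 R=127
Round 5 (k=2): L=127 R=111

Answer: 127 111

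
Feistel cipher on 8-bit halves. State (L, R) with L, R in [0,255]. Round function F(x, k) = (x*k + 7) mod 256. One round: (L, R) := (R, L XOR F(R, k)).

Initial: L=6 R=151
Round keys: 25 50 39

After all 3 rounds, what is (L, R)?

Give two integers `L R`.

Round 1 (k=25): L=151 R=192
Round 2 (k=50): L=192 R=16
Round 3 (k=39): L=16 R=183

Answer: 16 183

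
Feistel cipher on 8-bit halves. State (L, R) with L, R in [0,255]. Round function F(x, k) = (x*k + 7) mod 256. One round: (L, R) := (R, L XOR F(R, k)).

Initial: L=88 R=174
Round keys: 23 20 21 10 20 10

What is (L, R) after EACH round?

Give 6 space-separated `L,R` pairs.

Answer: 174,241 241,117 117,81 81,68 68,6 6,7

Derivation:
Round 1 (k=23): L=174 R=241
Round 2 (k=20): L=241 R=117
Round 3 (k=21): L=117 R=81
Round 4 (k=10): L=81 R=68
Round 5 (k=20): L=68 R=6
Round 6 (k=10): L=6 R=7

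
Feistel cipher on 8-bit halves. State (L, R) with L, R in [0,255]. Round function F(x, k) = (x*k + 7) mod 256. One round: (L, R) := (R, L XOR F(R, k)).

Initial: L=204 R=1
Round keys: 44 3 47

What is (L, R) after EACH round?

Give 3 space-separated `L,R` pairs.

Answer: 1,255 255,5 5,13

Derivation:
Round 1 (k=44): L=1 R=255
Round 2 (k=3): L=255 R=5
Round 3 (k=47): L=5 R=13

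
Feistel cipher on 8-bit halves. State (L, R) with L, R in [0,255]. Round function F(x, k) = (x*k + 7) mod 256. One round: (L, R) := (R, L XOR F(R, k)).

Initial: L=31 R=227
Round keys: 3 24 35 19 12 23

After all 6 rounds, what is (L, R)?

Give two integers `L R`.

Round 1 (k=3): L=227 R=175
Round 2 (k=24): L=175 R=140
Round 3 (k=35): L=140 R=132
Round 4 (k=19): L=132 R=95
Round 5 (k=12): L=95 R=255
Round 6 (k=23): L=255 R=175

Answer: 255 175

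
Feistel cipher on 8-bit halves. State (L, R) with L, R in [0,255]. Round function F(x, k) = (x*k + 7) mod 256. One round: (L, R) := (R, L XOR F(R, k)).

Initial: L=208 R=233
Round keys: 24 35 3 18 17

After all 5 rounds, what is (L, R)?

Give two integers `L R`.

Answer: 4 186

Derivation:
Round 1 (k=24): L=233 R=15
Round 2 (k=35): L=15 R=253
Round 3 (k=3): L=253 R=241
Round 4 (k=18): L=241 R=4
Round 5 (k=17): L=4 R=186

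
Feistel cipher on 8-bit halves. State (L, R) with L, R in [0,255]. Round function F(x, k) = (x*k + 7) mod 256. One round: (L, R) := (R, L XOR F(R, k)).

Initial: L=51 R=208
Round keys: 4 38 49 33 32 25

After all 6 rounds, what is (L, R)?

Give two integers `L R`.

Round 1 (k=4): L=208 R=116
Round 2 (k=38): L=116 R=239
Round 3 (k=49): L=239 R=178
Round 4 (k=33): L=178 R=22
Round 5 (k=32): L=22 R=117
Round 6 (k=25): L=117 R=98

Answer: 117 98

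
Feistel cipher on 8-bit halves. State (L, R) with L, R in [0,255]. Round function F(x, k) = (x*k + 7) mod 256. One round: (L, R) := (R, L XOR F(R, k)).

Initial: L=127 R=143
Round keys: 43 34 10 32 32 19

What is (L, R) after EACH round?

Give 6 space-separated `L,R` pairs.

Answer: 143,115 115,194 194,232 232,197 197,79 79,33

Derivation:
Round 1 (k=43): L=143 R=115
Round 2 (k=34): L=115 R=194
Round 3 (k=10): L=194 R=232
Round 4 (k=32): L=232 R=197
Round 5 (k=32): L=197 R=79
Round 6 (k=19): L=79 R=33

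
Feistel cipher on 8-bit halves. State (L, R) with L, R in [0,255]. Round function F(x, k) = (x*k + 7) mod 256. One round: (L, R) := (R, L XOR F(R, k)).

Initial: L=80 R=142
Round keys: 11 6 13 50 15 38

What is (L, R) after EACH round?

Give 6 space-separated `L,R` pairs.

Answer: 142,113 113,35 35,191 191,118 118,78 78,237

Derivation:
Round 1 (k=11): L=142 R=113
Round 2 (k=6): L=113 R=35
Round 3 (k=13): L=35 R=191
Round 4 (k=50): L=191 R=118
Round 5 (k=15): L=118 R=78
Round 6 (k=38): L=78 R=237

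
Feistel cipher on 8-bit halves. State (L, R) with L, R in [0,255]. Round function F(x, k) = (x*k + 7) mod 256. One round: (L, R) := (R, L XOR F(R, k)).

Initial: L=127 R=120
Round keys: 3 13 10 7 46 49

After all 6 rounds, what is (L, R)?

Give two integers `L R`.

Answer: 144 154

Derivation:
Round 1 (k=3): L=120 R=16
Round 2 (k=13): L=16 R=175
Round 3 (k=10): L=175 R=205
Round 4 (k=7): L=205 R=13
Round 5 (k=46): L=13 R=144
Round 6 (k=49): L=144 R=154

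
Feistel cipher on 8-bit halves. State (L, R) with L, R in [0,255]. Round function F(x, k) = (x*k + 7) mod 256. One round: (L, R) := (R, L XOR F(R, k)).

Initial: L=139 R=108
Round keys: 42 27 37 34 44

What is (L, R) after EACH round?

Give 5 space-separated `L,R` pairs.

Round 1 (k=42): L=108 R=52
Round 2 (k=27): L=52 R=239
Round 3 (k=37): L=239 R=166
Round 4 (k=34): L=166 R=252
Round 5 (k=44): L=252 R=241

Answer: 108,52 52,239 239,166 166,252 252,241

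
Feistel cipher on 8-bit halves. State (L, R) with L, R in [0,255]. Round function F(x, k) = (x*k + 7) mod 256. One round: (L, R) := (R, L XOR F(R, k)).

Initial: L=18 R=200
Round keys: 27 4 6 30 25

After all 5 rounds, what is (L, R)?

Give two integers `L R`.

Answer: 236 167

Derivation:
Round 1 (k=27): L=200 R=13
Round 2 (k=4): L=13 R=243
Round 3 (k=6): L=243 R=180
Round 4 (k=30): L=180 R=236
Round 5 (k=25): L=236 R=167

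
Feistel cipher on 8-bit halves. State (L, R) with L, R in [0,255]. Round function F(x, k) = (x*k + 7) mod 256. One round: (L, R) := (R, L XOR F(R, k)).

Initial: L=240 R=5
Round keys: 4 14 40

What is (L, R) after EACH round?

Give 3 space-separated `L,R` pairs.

Answer: 5,235 235,228 228,76

Derivation:
Round 1 (k=4): L=5 R=235
Round 2 (k=14): L=235 R=228
Round 3 (k=40): L=228 R=76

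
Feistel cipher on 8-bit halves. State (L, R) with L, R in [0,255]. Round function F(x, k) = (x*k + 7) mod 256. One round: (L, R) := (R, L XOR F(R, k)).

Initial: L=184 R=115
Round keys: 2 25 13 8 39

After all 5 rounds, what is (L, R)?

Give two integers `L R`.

Round 1 (k=2): L=115 R=85
Round 2 (k=25): L=85 R=39
Round 3 (k=13): L=39 R=87
Round 4 (k=8): L=87 R=152
Round 5 (k=39): L=152 R=120

Answer: 152 120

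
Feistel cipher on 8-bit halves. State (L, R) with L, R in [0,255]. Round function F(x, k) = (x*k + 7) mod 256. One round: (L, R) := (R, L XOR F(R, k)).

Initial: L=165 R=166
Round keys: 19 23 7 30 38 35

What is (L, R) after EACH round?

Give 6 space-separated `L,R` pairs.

Round 1 (k=19): L=166 R=252
Round 2 (k=23): L=252 R=13
Round 3 (k=7): L=13 R=158
Round 4 (k=30): L=158 R=134
Round 5 (k=38): L=134 R=117
Round 6 (k=35): L=117 R=128

Answer: 166,252 252,13 13,158 158,134 134,117 117,128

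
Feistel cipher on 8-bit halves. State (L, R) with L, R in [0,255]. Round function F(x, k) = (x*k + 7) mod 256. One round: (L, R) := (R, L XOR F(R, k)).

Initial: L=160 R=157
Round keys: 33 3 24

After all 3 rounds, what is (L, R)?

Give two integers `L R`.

Round 1 (k=33): L=157 R=228
Round 2 (k=3): L=228 R=46
Round 3 (k=24): L=46 R=179

Answer: 46 179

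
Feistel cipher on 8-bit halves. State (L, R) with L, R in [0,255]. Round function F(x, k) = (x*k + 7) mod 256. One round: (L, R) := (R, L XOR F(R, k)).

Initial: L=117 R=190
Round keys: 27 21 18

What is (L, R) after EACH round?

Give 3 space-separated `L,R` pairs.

Answer: 190,100 100,133 133,5

Derivation:
Round 1 (k=27): L=190 R=100
Round 2 (k=21): L=100 R=133
Round 3 (k=18): L=133 R=5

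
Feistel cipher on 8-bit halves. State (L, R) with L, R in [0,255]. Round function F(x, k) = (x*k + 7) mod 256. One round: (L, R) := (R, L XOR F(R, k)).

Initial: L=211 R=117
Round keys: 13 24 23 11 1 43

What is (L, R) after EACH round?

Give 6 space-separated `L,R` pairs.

Round 1 (k=13): L=117 R=43
Round 2 (k=24): L=43 R=122
Round 3 (k=23): L=122 R=214
Round 4 (k=11): L=214 R=67
Round 5 (k=1): L=67 R=156
Round 6 (k=43): L=156 R=120

Answer: 117,43 43,122 122,214 214,67 67,156 156,120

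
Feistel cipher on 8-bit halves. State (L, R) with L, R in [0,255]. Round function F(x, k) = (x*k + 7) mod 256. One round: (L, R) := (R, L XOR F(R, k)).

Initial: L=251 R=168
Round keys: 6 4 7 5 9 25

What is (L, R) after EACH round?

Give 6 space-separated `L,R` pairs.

Round 1 (k=6): L=168 R=12
Round 2 (k=4): L=12 R=159
Round 3 (k=7): L=159 R=108
Round 4 (k=5): L=108 R=188
Round 5 (k=9): L=188 R=207
Round 6 (k=25): L=207 R=130

Answer: 168,12 12,159 159,108 108,188 188,207 207,130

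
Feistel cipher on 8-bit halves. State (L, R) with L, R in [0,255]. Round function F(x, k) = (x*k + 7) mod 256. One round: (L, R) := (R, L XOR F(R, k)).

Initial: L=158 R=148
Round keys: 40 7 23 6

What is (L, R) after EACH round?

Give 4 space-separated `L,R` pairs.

Answer: 148,185 185,130 130,12 12,205

Derivation:
Round 1 (k=40): L=148 R=185
Round 2 (k=7): L=185 R=130
Round 3 (k=23): L=130 R=12
Round 4 (k=6): L=12 R=205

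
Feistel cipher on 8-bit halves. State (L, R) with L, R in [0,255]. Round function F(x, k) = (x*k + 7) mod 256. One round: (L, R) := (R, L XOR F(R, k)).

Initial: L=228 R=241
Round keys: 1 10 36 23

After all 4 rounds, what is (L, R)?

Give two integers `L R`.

Answer: 99 2

Derivation:
Round 1 (k=1): L=241 R=28
Round 2 (k=10): L=28 R=238
Round 3 (k=36): L=238 R=99
Round 4 (k=23): L=99 R=2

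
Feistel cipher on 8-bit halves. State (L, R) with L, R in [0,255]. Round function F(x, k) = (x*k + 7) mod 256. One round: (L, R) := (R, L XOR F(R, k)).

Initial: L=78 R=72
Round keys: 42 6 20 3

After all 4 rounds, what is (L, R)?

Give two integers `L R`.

Answer: 50 72

Derivation:
Round 1 (k=42): L=72 R=153
Round 2 (k=6): L=153 R=213
Round 3 (k=20): L=213 R=50
Round 4 (k=3): L=50 R=72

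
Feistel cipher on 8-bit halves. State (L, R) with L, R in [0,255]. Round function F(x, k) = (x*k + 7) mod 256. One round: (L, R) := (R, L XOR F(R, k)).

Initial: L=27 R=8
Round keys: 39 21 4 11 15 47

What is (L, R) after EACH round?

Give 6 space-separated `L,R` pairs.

Answer: 8,36 36,243 243,247 247,87 87,215 215,215

Derivation:
Round 1 (k=39): L=8 R=36
Round 2 (k=21): L=36 R=243
Round 3 (k=4): L=243 R=247
Round 4 (k=11): L=247 R=87
Round 5 (k=15): L=87 R=215
Round 6 (k=47): L=215 R=215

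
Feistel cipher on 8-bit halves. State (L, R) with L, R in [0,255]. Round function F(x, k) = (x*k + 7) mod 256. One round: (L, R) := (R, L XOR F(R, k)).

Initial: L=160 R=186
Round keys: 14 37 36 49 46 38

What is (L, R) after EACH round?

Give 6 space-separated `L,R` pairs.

Answer: 186,147 147,252 252,228 228,87 87,77 77,34

Derivation:
Round 1 (k=14): L=186 R=147
Round 2 (k=37): L=147 R=252
Round 3 (k=36): L=252 R=228
Round 4 (k=49): L=228 R=87
Round 5 (k=46): L=87 R=77
Round 6 (k=38): L=77 R=34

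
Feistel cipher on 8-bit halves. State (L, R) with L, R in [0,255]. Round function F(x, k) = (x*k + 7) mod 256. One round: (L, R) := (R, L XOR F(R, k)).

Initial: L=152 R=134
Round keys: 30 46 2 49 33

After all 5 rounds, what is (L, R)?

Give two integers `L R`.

Answer: 106 39

Derivation:
Round 1 (k=30): L=134 R=35
Round 2 (k=46): L=35 R=215
Round 3 (k=2): L=215 R=150
Round 4 (k=49): L=150 R=106
Round 5 (k=33): L=106 R=39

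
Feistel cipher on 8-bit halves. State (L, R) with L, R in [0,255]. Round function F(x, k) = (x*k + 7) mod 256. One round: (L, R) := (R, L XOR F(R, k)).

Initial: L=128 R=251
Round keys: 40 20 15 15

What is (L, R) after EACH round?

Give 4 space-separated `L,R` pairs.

Round 1 (k=40): L=251 R=191
Round 2 (k=20): L=191 R=8
Round 3 (k=15): L=8 R=192
Round 4 (k=15): L=192 R=79

Answer: 251,191 191,8 8,192 192,79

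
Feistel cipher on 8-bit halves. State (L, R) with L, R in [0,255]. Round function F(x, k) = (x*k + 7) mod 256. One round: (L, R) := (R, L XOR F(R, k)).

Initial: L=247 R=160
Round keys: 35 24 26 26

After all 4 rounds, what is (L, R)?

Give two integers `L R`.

Round 1 (k=35): L=160 R=16
Round 2 (k=24): L=16 R=39
Round 3 (k=26): L=39 R=237
Round 4 (k=26): L=237 R=62

Answer: 237 62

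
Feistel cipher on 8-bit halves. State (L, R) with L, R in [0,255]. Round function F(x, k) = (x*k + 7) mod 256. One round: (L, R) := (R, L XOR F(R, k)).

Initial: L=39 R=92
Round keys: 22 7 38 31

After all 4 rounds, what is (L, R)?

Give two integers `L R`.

Answer: 241 21

Derivation:
Round 1 (k=22): L=92 R=200
Round 2 (k=7): L=200 R=35
Round 3 (k=38): L=35 R=241
Round 4 (k=31): L=241 R=21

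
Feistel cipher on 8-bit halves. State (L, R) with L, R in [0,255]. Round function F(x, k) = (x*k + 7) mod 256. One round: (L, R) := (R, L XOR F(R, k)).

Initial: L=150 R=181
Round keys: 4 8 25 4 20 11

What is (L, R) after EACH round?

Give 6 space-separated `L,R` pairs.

Answer: 181,77 77,218 218,28 28,173 173,151 151,41

Derivation:
Round 1 (k=4): L=181 R=77
Round 2 (k=8): L=77 R=218
Round 3 (k=25): L=218 R=28
Round 4 (k=4): L=28 R=173
Round 5 (k=20): L=173 R=151
Round 6 (k=11): L=151 R=41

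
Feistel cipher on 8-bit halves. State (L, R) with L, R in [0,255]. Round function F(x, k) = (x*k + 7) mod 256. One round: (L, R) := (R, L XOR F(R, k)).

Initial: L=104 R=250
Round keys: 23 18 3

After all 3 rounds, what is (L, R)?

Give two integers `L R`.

Round 1 (k=23): L=250 R=21
Round 2 (k=18): L=21 R=123
Round 3 (k=3): L=123 R=109

Answer: 123 109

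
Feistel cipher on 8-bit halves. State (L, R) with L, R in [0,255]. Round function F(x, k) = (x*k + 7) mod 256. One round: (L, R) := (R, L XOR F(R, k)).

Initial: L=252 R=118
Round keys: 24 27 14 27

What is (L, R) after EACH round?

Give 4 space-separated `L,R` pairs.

Round 1 (k=24): L=118 R=235
Round 2 (k=27): L=235 R=166
Round 3 (k=14): L=166 R=240
Round 4 (k=27): L=240 R=241

Answer: 118,235 235,166 166,240 240,241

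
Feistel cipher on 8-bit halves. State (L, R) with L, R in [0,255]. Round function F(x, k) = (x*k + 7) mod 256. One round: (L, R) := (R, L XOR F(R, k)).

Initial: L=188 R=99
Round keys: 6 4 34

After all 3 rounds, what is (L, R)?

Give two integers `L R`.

Answer: 248 18

Derivation:
Round 1 (k=6): L=99 R=229
Round 2 (k=4): L=229 R=248
Round 3 (k=34): L=248 R=18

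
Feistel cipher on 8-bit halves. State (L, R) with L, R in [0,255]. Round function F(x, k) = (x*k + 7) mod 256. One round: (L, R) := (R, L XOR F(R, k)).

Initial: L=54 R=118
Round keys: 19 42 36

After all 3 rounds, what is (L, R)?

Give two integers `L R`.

Round 1 (k=19): L=118 R=255
Round 2 (k=42): L=255 R=171
Round 3 (k=36): L=171 R=236

Answer: 171 236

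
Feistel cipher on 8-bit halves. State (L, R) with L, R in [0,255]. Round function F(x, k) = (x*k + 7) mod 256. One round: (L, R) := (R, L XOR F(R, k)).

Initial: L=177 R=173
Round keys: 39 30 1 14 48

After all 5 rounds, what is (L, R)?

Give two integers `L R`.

Round 1 (k=39): L=173 R=211
Round 2 (k=30): L=211 R=108
Round 3 (k=1): L=108 R=160
Round 4 (k=14): L=160 R=171
Round 5 (k=48): L=171 R=183

Answer: 171 183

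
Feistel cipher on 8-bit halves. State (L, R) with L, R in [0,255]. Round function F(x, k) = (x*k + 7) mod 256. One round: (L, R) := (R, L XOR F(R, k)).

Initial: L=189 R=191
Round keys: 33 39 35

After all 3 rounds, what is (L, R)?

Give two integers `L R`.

Round 1 (k=33): L=191 R=27
Round 2 (k=39): L=27 R=155
Round 3 (k=35): L=155 R=35

Answer: 155 35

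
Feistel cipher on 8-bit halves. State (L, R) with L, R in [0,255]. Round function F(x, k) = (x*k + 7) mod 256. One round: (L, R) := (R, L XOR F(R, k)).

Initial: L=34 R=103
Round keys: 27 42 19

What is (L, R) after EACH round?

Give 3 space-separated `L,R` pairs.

Round 1 (k=27): L=103 R=198
Round 2 (k=42): L=198 R=228
Round 3 (k=19): L=228 R=53

Answer: 103,198 198,228 228,53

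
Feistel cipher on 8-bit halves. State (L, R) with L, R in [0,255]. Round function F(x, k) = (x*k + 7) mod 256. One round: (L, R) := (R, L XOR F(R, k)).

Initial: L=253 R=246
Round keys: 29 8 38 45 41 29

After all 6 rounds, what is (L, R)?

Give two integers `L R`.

Round 1 (k=29): L=246 R=24
Round 2 (k=8): L=24 R=49
Round 3 (k=38): L=49 R=85
Round 4 (k=45): L=85 R=201
Round 5 (k=41): L=201 R=109
Round 6 (k=29): L=109 R=169

Answer: 109 169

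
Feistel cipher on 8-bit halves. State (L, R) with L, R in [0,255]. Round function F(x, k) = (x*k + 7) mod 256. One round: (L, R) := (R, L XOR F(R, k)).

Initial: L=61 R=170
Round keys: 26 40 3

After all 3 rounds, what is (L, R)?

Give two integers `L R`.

Answer: 221 232

Derivation:
Round 1 (k=26): L=170 R=118
Round 2 (k=40): L=118 R=221
Round 3 (k=3): L=221 R=232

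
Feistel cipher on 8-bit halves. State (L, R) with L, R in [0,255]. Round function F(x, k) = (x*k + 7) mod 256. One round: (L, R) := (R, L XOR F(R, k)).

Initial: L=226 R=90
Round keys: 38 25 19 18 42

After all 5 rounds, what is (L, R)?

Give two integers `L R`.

Answer: 149 109

Derivation:
Round 1 (k=38): L=90 R=129
Round 2 (k=25): L=129 R=250
Round 3 (k=19): L=250 R=20
Round 4 (k=18): L=20 R=149
Round 5 (k=42): L=149 R=109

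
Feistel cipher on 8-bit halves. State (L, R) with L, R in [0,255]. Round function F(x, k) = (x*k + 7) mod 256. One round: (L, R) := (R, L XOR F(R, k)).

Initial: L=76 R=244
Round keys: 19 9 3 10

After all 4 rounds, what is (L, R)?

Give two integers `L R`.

Round 1 (k=19): L=244 R=111
Round 2 (k=9): L=111 R=26
Round 3 (k=3): L=26 R=58
Round 4 (k=10): L=58 R=81

Answer: 58 81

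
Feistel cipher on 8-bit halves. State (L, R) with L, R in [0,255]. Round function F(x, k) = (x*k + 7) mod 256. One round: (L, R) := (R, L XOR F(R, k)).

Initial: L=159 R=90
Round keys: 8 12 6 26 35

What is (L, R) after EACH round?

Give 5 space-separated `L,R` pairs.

Round 1 (k=8): L=90 R=72
Round 2 (k=12): L=72 R=61
Round 3 (k=6): L=61 R=61
Round 4 (k=26): L=61 R=4
Round 5 (k=35): L=4 R=174

Answer: 90,72 72,61 61,61 61,4 4,174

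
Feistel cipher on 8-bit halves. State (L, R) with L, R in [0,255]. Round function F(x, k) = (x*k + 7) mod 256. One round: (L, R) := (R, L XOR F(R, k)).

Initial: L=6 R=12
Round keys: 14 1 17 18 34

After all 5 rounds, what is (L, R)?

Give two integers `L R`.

Answer: 71 95

Derivation:
Round 1 (k=14): L=12 R=169
Round 2 (k=1): L=169 R=188
Round 3 (k=17): L=188 R=42
Round 4 (k=18): L=42 R=71
Round 5 (k=34): L=71 R=95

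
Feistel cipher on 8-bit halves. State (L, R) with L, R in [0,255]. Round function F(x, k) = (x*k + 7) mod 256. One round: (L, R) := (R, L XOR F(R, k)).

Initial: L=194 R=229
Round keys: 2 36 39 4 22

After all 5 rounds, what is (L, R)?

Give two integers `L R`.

Answer: 153 31

Derivation:
Round 1 (k=2): L=229 R=19
Round 2 (k=36): L=19 R=86
Round 3 (k=39): L=86 R=50
Round 4 (k=4): L=50 R=153
Round 5 (k=22): L=153 R=31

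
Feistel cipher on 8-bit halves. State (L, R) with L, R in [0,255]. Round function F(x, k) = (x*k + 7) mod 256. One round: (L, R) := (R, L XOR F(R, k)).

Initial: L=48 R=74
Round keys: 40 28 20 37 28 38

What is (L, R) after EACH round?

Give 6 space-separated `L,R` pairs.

Answer: 74,167 167,1 1,188 188,50 50,195 195,203

Derivation:
Round 1 (k=40): L=74 R=167
Round 2 (k=28): L=167 R=1
Round 3 (k=20): L=1 R=188
Round 4 (k=37): L=188 R=50
Round 5 (k=28): L=50 R=195
Round 6 (k=38): L=195 R=203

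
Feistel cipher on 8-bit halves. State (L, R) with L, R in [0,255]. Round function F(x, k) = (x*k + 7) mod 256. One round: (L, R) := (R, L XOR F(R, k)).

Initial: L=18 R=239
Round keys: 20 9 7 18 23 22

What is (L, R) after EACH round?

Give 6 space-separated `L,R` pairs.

Round 1 (k=20): L=239 R=161
Round 2 (k=9): L=161 R=95
Round 3 (k=7): L=95 R=1
Round 4 (k=18): L=1 R=70
Round 5 (k=23): L=70 R=80
Round 6 (k=22): L=80 R=161

Answer: 239,161 161,95 95,1 1,70 70,80 80,161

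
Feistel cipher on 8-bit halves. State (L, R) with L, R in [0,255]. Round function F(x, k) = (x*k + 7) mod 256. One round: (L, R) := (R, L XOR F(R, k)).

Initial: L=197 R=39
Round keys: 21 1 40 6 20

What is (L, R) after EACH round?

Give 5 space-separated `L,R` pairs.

Answer: 39,255 255,33 33,208 208,198 198,175

Derivation:
Round 1 (k=21): L=39 R=255
Round 2 (k=1): L=255 R=33
Round 3 (k=40): L=33 R=208
Round 4 (k=6): L=208 R=198
Round 5 (k=20): L=198 R=175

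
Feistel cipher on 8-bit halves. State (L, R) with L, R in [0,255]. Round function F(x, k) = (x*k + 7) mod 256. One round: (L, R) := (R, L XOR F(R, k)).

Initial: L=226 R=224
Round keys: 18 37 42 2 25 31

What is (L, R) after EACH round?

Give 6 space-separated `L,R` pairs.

Round 1 (k=18): L=224 R=37
Round 2 (k=37): L=37 R=128
Round 3 (k=42): L=128 R=34
Round 4 (k=2): L=34 R=203
Round 5 (k=25): L=203 R=248
Round 6 (k=31): L=248 R=196

Answer: 224,37 37,128 128,34 34,203 203,248 248,196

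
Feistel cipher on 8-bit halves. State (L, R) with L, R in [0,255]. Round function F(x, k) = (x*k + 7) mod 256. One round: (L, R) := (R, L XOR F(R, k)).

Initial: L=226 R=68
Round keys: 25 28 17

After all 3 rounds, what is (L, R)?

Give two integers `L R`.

Answer: 71 247

Derivation:
Round 1 (k=25): L=68 R=73
Round 2 (k=28): L=73 R=71
Round 3 (k=17): L=71 R=247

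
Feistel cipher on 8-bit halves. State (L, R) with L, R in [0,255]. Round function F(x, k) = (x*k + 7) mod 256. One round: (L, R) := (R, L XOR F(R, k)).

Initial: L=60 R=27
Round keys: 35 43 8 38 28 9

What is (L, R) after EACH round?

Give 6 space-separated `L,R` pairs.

Answer: 27,132 132,40 40,195 195,209 209,32 32,246

Derivation:
Round 1 (k=35): L=27 R=132
Round 2 (k=43): L=132 R=40
Round 3 (k=8): L=40 R=195
Round 4 (k=38): L=195 R=209
Round 5 (k=28): L=209 R=32
Round 6 (k=9): L=32 R=246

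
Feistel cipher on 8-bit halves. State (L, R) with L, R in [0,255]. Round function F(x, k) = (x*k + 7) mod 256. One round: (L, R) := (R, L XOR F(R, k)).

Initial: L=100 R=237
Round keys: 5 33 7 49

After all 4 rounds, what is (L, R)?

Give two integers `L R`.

Answer: 245 82

Derivation:
Round 1 (k=5): L=237 R=204
Round 2 (k=33): L=204 R=190
Round 3 (k=7): L=190 R=245
Round 4 (k=49): L=245 R=82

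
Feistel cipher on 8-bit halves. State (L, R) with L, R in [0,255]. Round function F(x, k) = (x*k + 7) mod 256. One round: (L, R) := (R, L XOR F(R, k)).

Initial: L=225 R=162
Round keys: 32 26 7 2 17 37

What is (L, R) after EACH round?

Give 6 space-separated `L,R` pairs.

Answer: 162,166 166,65 65,104 104,150 150,149 149,6

Derivation:
Round 1 (k=32): L=162 R=166
Round 2 (k=26): L=166 R=65
Round 3 (k=7): L=65 R=104
Round 4 (k=2): L=104 R=150
Round 5 (k=17): L=150 R=149
Round 6 (k=37): L=149 R=6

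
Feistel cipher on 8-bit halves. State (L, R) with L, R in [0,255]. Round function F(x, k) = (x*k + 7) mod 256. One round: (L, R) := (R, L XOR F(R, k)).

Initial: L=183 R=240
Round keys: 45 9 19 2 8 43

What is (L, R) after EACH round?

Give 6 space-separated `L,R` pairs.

Answer: 240,128 128,119 119,92 92,200 200,27 27,88

Derivation:
Round 1 (k=45): L=240 R=128
Round 2 (k=9): L=128 R=119
Round 3 (k=19): L=119 R=92
Round 4 (k=2): L=92 R=200
Round 5 (k=8): L=200 R=27
Round 6 (k=43): L=27 R=88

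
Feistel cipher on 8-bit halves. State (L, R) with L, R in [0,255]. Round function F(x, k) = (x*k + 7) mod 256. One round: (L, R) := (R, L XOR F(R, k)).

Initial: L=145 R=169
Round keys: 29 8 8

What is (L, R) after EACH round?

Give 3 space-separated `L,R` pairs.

Answer: 169,189 189,70 70,138

Derivation:
Round 1 (k=29): L=169 R=189
Round 2 (k=8): L=189 R=70
Round 3 (k=8): L=70 R=138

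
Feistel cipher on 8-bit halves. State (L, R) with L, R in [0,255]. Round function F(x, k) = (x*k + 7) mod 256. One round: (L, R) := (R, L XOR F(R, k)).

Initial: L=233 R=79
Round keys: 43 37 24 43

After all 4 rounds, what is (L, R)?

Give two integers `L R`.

Round 1 (k=43): L=79 R=165
Round 2 (k=37): L=165 R=175
Round 3 (k=24): L=175 R=202
Round 4 (k=43): L=202 R=90

Answer: 202 90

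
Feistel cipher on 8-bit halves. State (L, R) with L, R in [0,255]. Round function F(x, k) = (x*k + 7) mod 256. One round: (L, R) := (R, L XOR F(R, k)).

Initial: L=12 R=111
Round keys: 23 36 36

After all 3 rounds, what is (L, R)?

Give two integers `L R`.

Answer: 216 107

Derivation:
Round 1 (k=23): L=111 R=12
Round 2 (k=36): L=12 R=216
Round 3 (k=36): L=216 R=107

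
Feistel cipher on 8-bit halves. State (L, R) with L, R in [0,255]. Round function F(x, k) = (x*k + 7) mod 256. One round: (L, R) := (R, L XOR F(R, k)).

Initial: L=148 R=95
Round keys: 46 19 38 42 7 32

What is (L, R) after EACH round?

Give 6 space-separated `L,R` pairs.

Answer: 95,141 141,33 33,96 96,230 230,49 49,193

Derivation:
Round 1 (k=46): L=95 R=141
Round 2 (k=19): L=141 R=33
Round 3 (k=38): L=33 R=96
Round 4 (k=42): L=96 R=230
Round 5 (k=7): L=230 R=49
Round 6 (k=32): L=49 R=193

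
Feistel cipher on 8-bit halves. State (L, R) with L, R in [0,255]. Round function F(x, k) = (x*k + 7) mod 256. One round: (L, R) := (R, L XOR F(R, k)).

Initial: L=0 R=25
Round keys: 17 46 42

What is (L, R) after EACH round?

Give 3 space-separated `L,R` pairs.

Round 1 (k=17): L=25 R=176
Round 2 (k=46): L=176 R=190
Round 3 (k=42): L=190 R=131

Answer: 25,176 176,190 190,131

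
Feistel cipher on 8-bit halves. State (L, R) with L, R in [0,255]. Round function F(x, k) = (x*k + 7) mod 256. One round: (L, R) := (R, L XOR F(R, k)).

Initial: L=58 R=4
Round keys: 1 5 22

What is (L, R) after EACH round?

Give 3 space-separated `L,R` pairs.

Answer: 4,49 49,248 248,102

Derivation:
Round 1 (k=1): L=4 R=49
Round 2 (k=5): L=49 R=248
Round 3 (k=22): L=248 R=102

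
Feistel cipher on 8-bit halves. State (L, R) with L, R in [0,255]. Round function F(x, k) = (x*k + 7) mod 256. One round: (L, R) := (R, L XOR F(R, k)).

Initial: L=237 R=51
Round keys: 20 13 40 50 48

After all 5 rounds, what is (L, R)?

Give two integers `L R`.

Answer: 71 142

Derivation:
Round 1 (k=20): L=51 R=238
Round 2 (k=13): L=238 R=46
Round 3 (k=40): L=46 R=217
Round 4 (k=50): L=217 R=71
Round 5 (k=48): L=71 R=142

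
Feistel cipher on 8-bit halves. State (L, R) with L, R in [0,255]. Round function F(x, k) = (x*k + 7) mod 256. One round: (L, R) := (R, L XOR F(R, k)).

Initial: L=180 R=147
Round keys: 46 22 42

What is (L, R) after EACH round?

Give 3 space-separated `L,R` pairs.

Answer: 147,197 197,102 102,6

Derivation:
Round 1 (k=46): L=147 R=197
Round 2 (k=22): L=197 R=102
Round 3 (k=42): L=102 R=6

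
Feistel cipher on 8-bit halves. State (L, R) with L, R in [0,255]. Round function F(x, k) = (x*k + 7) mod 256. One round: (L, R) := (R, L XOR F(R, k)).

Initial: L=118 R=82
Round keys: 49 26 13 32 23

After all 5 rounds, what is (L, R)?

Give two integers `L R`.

Round 1 (k=49): L=82 R=207
Round 2 (k=26): L=207 R=95
Round 3 (k=13): L=95 R=21
Round 4 (k=32): L=21 R=248
Round 5 (k=23): L=248 R=90

Answer: 248 90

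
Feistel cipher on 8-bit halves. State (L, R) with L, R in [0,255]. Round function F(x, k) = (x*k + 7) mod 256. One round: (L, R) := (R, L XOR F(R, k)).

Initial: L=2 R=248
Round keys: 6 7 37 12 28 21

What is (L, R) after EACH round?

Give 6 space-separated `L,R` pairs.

Round 1 (k=6): L=248 R=213
Round 2 (k=7): L=213 R=34
Round 3 (k=37): L=34 R=36
Round 4 (k=12): L=36 R=149
Round 5 (k=28): L=149 R=119
Round 6 (k=21): L=119 R=95

Answer: 248,213 213,34 34,36 36,149 149,119 119,95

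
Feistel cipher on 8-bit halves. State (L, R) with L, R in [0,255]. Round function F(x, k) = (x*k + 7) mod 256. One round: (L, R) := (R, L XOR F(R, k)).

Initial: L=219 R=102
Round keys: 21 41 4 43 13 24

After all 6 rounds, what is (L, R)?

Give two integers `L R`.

Round 1 (k=21): L=102 R=190
Round 2 (k=41): L=190 R=19
Round 3 (k=4): L=19 R=237
Round 4 (k=43): L=237 R=197
Round 5 (k=13): L=197 R=229
Round 6 (k=24): L=229 R=186

Answer: 229 186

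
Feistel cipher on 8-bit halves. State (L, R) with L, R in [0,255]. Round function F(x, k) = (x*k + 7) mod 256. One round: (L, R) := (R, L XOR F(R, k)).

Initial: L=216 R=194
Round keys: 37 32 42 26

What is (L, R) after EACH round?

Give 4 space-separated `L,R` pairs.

Round 1 (k=37): L=194 R=201
Round 2 (k=32): L=201 R=229
Round 3 (k=42): L=229 R=80
Round 4 (k=26): L=80 R=194

Answer: 194,201 201,229 229,80 80,194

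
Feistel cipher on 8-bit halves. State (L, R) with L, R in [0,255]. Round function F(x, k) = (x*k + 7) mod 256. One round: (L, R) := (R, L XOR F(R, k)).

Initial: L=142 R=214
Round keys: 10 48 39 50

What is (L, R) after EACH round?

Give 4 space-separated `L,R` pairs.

Round 1 (k=10): L=214 R=237
Round 2 (k=48): L=237 R=161
Round 3 (k=39): L=161 R=99
Round 4 (k=50): L=99 R=252

Answer: 214,237 237,161 161,99 99,252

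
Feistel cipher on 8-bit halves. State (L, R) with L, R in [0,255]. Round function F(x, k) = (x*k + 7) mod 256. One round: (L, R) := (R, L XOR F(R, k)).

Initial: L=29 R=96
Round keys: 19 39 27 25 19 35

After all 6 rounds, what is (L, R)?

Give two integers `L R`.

Round 1 (k=19): L=96 R=58
Round 2 (k=39): L=58 R=189
Round 3 (k=27): L=189 R=204
Round 4 (k=25): L=204 R=78
Round 5 (k=19): L=78 R=29
Round 6 (k=35): L=29 R=176

Answer: 29 176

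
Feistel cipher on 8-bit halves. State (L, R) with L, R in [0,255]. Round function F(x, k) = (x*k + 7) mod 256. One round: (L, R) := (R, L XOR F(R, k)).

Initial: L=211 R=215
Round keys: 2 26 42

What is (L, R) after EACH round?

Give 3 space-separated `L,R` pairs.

Round 1 (k=2): L=215 R=102
Round 2 (k=26): L=102 R=180
Round 3 (k=42): L=180 R=233

Answer: 215,102 102,180 180,233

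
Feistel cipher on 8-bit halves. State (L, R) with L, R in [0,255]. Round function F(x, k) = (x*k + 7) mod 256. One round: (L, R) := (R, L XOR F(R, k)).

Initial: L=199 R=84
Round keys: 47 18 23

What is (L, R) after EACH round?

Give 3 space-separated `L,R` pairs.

Round 1 (k=47): L=84 R=180
Round 2 (k=18): L=180 R=251
Round 3 (k=23): L=251 R=32

Answer: 84,180 180,251 251,32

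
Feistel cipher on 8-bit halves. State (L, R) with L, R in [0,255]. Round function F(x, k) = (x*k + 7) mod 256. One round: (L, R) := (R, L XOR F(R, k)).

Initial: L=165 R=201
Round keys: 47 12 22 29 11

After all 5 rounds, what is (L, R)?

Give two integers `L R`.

Round 1 (k=47): L=201 R=75
Round 2 (k=12): L=75 R=66
Round 3 (k=22): L=66 R=248
Round 4 (k=29): L=248 R=93
Round 5 (k=11): L=93 R=254

Answer: 93 254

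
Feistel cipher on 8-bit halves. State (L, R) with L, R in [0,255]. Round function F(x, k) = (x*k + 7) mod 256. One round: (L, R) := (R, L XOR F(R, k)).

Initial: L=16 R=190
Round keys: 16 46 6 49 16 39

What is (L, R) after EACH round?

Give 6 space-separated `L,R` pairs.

Answer: 190,247 247,215 215,230 230,218 218,65 65,52

Derivation:
Round 1 (k=16): L=190 R=247
Round 2 (k=46): L=247 R=215
Round 3 (k=6): L=215 R=230
Round 4 (k=49): L=230 R=218
Round 5 (k=16): L=218 R=65
Round 6 (k=39): L=65 R=52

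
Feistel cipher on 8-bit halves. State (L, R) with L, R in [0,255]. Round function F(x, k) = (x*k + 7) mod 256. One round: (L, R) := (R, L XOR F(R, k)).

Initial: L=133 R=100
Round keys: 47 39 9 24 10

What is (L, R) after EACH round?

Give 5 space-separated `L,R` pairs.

Round 1 (k=47): L=100 R=230
Round 2 (k=39): L=230 R=117
Round 3 (k=9): L=117 R=194
Round 4 (k=24): L=194 R=66
Round 5 (k=10): L=66 R=89

Answer: 100,230 230,117 117,194 194,66 66,89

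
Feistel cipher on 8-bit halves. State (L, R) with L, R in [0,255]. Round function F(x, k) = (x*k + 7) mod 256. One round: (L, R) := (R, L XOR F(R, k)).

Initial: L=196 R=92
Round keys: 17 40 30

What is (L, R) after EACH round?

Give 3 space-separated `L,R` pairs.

Round 1 (k=17): L=92 R=231
Round 2 (k=40): L=231 R=67
Round 3 (k=30): L=67 R=6

Answer: 92,231 231,67 67,6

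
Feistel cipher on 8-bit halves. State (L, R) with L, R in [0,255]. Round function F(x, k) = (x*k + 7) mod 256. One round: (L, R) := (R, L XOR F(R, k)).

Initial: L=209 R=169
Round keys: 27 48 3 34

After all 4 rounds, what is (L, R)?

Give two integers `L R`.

Round 1 (k=27): L=169 R=11
Round 2 (k=48): L=11 R=190
Round 3 (k=3): L=190 R=74
Round 4 (k=34): L=74 R=101

Answer: 74 101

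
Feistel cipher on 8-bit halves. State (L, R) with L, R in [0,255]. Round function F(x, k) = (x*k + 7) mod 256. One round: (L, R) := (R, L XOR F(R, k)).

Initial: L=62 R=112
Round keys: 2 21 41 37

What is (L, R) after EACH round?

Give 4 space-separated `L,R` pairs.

Round 1 (k=2): L=112 R=217
Round 2 (k=21): L=217 R=164
Round 3 (k=41): L=164 R=146
Round 4 (k=37): L=146 R=133

Answer: 112,217 217,164 164,146 146,133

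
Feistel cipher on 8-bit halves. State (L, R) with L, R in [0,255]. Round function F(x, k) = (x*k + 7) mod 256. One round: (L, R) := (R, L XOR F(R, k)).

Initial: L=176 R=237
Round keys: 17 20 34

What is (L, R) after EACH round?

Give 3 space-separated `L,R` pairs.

Answer: 237,116 116,250 250,79

Derivation:
Round 1 (k=17): L=237 R=116
Round 2 (k=20): L=116 R=250
Round 3 (k=34): L=250 R=79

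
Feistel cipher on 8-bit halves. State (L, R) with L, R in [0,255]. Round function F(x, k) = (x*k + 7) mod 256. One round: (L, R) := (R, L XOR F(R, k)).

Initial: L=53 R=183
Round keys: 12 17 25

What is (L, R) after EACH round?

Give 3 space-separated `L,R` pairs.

Answer: 183,174 174,34 34,247

Derivation:
Round 1 (k=12): L=183 R=174
Round 2 (k=17): L=174 R=34
Round 3 (k=25): L=34 R=247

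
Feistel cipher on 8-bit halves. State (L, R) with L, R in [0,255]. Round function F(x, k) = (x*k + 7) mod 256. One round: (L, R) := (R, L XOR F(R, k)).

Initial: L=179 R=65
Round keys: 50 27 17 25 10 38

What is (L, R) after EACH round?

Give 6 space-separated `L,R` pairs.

Answer: 65,10 10,84 84,145 145,100 100,126 126,223

Derivation:
Round 1 (k=50): L=65 R=10
Round 2 (k=27): L=10 R=84
Round 3 (k=17): L=84 R=145
Round 4 (k=25): L=145 R=100
Round 5 (k=10): L=100 R=126
Round 6 (k=38): L=126 R=223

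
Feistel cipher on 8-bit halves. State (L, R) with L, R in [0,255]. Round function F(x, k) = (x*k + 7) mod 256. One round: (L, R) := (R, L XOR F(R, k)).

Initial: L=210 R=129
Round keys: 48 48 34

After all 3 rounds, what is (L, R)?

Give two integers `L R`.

Answer: 118 86

Derivation:
Round 1 (k=48): L=129 R=229
Round 2 (k=48): L=229 R=118
Round 3 (k=34): L=118 R=86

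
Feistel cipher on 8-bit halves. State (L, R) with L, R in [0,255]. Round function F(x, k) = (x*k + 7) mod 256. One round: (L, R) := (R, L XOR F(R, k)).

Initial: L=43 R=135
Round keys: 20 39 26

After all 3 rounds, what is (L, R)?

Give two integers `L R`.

Round 1 (k=20): L=135 R=184
Round 2 (k=39): L=184 R=136
Round 3 (k=26): L=136 R=111

Answer: 136 111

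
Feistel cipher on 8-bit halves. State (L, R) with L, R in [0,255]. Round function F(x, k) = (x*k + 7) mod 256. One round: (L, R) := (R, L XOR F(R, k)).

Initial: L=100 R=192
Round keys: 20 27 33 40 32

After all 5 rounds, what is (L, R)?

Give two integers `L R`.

Round 1 (k=20): L=192 R=99
Round 2 (k=27): L=99 R=184
Round 3 (k=33): L=184 R=220
Round 4 (k=40): L=220 R=223
Round 5 (k=32): L=223 R=59

Answer: 223 59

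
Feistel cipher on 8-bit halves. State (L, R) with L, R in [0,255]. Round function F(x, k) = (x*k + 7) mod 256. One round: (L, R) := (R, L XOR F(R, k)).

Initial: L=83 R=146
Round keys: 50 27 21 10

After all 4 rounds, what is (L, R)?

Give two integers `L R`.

Answer: 112 58

Derivation:
Round 1 (k=50): L=146 R=216
Round 2 (k=27): L=216 R=93
Round 3 (k=21): L=93 R=112
Round 4 (k=10): L=112 R=58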